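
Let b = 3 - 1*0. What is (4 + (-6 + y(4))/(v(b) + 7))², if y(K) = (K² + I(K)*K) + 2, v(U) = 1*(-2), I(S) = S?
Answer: 2304/25 ≈ 92.160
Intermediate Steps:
b = 3 (b = 3 + 0 = 3)
v(U) = -2
y(K) = 2 + 2*K² (y(K) = (K² + K*K) + 2 = (K² + K²) + 2 = 2*K² + 2 = 2 + 2*K²)
(4 + (-6 + y(4))/(v(b) + 7))² = (4 + (-6 + (2 + 2*4²))/(-2 + 7))² = (4 + (-6 + (2 + 2*16))/5)² = (4 + (-6 + (2 + 32))*(⅕))² = (4 + (-6 + 34)*(⅕))² = (4 + 28*(⅕))² = (4 + 28/5)² = (48/5)² = 2304/25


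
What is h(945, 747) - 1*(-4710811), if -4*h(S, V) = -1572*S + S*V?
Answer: 19622869/4 ≈ 4.9057e+6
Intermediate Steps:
h(S, V) = 393*S - S*V/4 (h(S, V) = -(-1572*S + S*V)/4 = 393*S - S*V/4)
h(945, 747) - 1*(-4710811) = (¼)*945*(1572 - 1*747) - 1*(-4710811) = (¼)*945*(1572 - 747) + 4710811 = (¼)*945*825 + 4710811 = 779625/4 + 4710811 = 19622869/4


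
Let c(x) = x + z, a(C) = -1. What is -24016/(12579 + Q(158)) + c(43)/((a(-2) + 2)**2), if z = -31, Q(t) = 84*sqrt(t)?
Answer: 75395212/7481733 + 96064*sqrt(158)/7481733 ≈ 10.239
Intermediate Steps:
c(x) = -31 + x (c(x) = x - 31 = -31 + x)
-24016/(12579 + Q(158)) + c(43)/((a(-2) + 2)**2) = -24016/(12579 + 84*sqrt(158)) + (-31 + 43)/((-1 + 2)**2) = -24016/(12579 + 84*sqrt(158)) + 12/(1**2) = -24016/(12579 + 84*sqrt(158)) + 12/1 = -24016/(12579 + 84*sqrt(158)) + 12*1 = -24016/(12579 + 84*sqrt(158)) + 12 = 12 - 24016/(12579 + 84*sqrt(158))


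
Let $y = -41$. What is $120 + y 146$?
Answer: $-5866$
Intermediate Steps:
$120 + y 146 = 120 - 5986 = -5866$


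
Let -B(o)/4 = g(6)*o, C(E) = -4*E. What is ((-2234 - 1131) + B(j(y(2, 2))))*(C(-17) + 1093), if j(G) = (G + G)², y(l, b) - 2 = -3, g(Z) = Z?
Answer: -4018221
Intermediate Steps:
y(l, b) = -1 (y(l, b) = 2 - 3 = -1)
j(G) = 4*G² (j(G) = (2*G)² = 4*G²)
B(o) = -24*o
((-2234 - 1131) + B(j(y(2, 2))))*(C(-17) + 1093) = ((-2234 - 1131) - 96*(-1)²)*(-4*(-17) + 1093) = (-3365 - 96)*(68 + 1093) = (-3365 - 24*4)*1161 = (-3365 - 96)*1161 = -3461*1161 = -4018221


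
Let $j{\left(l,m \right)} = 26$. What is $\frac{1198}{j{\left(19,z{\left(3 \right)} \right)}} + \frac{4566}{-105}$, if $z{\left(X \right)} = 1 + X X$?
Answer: $\frac{1179}{455} \approx 2.5912$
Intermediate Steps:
$z{\left(X \right)} = 1 + X^{2}$
$\frac{1198}{j{\left(19,z{\left(3 \right)} \right)}} + \frac{4566}{-105} = \frac{1198}{26} + \frac{4566}{-105} = 1198 \cdot \frac{1}{26} + 4566 \left(- \frac{1}{105}\right) = \frac{599}{13} - \frac{1522}{35} = \frac{1179}{455}$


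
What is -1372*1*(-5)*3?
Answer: 20580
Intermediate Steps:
-1372*1*(-5)*3 = -(-6860)*3 = -1372*(-15) = 20580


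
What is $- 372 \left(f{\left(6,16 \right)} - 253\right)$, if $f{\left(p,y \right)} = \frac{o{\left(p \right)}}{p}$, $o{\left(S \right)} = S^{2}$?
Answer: $91884$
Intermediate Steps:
$f{\left(p,y \right)} = p$ ($f{\left(p,y \right)} = \frac{p^{2}}{p} = p$)
$- 372 \left(f{\left(6,16 \right)} - 253\right) = - 372 \left(6 - 253\right) = \left(-372\right) \left(-247\right) = 91884$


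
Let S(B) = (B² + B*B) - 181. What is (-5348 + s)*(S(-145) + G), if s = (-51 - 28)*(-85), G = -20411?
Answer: 29333086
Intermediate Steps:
S(B) = -181 + 2*B² (S(B) = (B² + B²) - 181 = 2*B² - 181 = -181 + 2*B²)
s = 6715 (s = -79*(-85) = 6715)
(-5348 + s)*(S(-145) + G) = (-5348 + 6715)*((-181 + 2*(-145)²) - 20411) = 1367*((-181 + 2*21025) - 20411) = 1367*((-181 + 42050) - 20411) = 1367*(41869 - 20411) = 1367*21458 = 29333086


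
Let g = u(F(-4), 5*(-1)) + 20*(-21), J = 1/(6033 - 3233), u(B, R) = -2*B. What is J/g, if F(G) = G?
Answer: -1/1153600 ≈ -8.6685e-7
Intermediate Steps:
J = 1/2800 ≈ 0.00035714
g = -412 (g = -2*(-4) + 20*(-21) = 8 - 420 = -412)
J/g = (1/2800)/(-412) = (1/2800)*(-1/412) = -1/1153600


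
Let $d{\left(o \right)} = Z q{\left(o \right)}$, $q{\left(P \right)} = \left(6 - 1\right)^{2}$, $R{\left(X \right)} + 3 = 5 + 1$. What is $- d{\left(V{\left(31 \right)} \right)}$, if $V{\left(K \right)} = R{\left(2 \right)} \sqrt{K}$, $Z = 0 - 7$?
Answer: $175$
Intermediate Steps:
$R{\left(X \right)} = 3$ ($R{\left(X \right)} = -3 + \left(5 + 1\right) = -3 + 6 = 3$)
$q{\left(P \right)} = 25$ ($q{\left(P \right)} = 5^{2} = 25$)
$Z = -7$
$V{\left(K \right)} = 3 \sqrt{K}$
$d{\left(o \right)} = -175$ ($d{\left(o \right)} = \left(-7\right) 25 = -175$)
$- d{\left(V{\left(31 \right)} \right)} = \left(-1\right) \left(-175\right) = 175$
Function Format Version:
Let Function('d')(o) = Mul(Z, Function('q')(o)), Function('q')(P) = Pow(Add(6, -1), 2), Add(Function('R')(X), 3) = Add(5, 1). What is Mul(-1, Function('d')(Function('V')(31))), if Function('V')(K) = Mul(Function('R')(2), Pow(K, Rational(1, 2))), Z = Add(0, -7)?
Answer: 175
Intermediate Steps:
Function('R')(X) = 3 (Function('R')(X) = Add(-3, Add(5, 1)) = Add(-3, 6) = 3)
Function('q')(P) = 25 (Function('q')(P) = Pow(5, 2) = 25)
Z = -7
Function('V')(K) = Mul(3, Pow(K, Rational(1, 2)))
Function('d')(o) = -175 (Function('d')(o) = Mul(-7, 25) = -175)
Mul(-1, Function('d')(Function('V')(31))) = Mul(-1, -175) = 175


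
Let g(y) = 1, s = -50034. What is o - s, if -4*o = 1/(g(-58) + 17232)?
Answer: 3448943687/68932 ≈ 50034.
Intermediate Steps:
o = -1/68932 (o = -1/(4*(1 + 17232)) = -¼/17233 = -¼*1/17233 = -1/68932 ≈ -1.4507e-5)
o - s = -1/68932 - 1*(-50034) = -1/68932 + 50034 = 3448943687/68932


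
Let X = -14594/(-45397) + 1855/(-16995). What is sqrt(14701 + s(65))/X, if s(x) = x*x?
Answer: 14027673*sqrt(18926)/2978429 ≈ 647.93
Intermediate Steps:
s(x) = x**2
X = 2978429/14027673 (X = -14594*(-1/45397) + 1855*(-1/16995) = 14594/45397 - 371/3399 = 2978429/14027673 ≈ 0.21233)
sqrt(14701 + s(65))/X = sqrt(14701 + 65**2)/(2978429/14027673) = sqrt(14701 + 4225)*(14027673/2978429) = sqrt(18926)*(14027673/2978429) = 14027673*sqrt(18926)/2978429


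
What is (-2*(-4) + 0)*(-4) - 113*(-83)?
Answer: 9347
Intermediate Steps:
(-2*(-4) + 0)*(-4) - 113*(-83) = (8 + 0)*(-4) + 9379 = 8*(-4) + 9379 = -32 + 9379 = 9347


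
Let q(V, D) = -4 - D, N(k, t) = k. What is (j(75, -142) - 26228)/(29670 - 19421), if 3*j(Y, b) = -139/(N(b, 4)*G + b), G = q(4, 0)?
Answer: -33519523/13098222 ≈ -2.5591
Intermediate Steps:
G = -4 (G = -4 - 1*0 = -4 + 0 = -4)
j(Y, b) = 139/(9*b) (j(Y, b) = (-139/(b*(-4) + b))/3 = (-139/(-4*b + b))/3 = (-139*(-1/(3*b)))/3 = (-(-139)/(3*b))/3 = (139/(3*b))/3 = 139/(9*b))
(j(75, -142) - 26228)/(29670 - 19421) = ((139/9)/(-142) - 26228)/(29670 - 19421) = ((139/9)*(-1/142) - 26228)/10249 = (-139/1278 - 26228)*(1/10249) = -33519523/1278*1/10249 = -33519523/13098222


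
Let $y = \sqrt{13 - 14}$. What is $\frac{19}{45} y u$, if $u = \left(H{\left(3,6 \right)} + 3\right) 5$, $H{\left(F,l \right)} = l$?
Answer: $19 i \approx 19.0 i$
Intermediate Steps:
$y = i$ ($y = \sqrt{-1} = i \approx 1.0 i$)
$u = 45$ ($u = \left(6 + 3\right) 5 = 9 \cdot 5 = 45$)
$\frac{19}{45} y u = \frac{19}{45} i 45 = 19 \cdot \frac{1}{45} i 45 = \frac{19 i}{45} \cdot 45 = 19 i$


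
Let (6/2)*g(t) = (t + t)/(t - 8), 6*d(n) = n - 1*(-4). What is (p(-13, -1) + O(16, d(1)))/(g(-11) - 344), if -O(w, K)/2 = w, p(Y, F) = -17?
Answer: 399/2798 ≈ 0.14260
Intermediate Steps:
d(n) = ⅔ + n/6 (d(n) = (n - 1*(-4))/6 = (n + 4)/6 = (4 + n)/6 = ⅔ + n/6)
g(t) = 2*t/(3*(-8 + t)) (g(t) = ((t + t)/(t - 8))/3 = ((2*t)/(-8 + t))/3 = (2*t/(-8 + t))/3 = 2*t/(3*(-8 + t)))
O(w, K) = -2*w
(p(-13, -1) + O(16, d(1)))/(g(-11) - 344) = (-17 - 2*16)/((⅔)*(-11)/(-8 - 11) - 344) = (-17 - 32)/((⅔)*(-11)/(-19) - 344) = -49/((⅔)*(-11)*(-1/19) - 344) = -49/(22/57 - 344) = -49/(-19586/57) = -49*(-57/19586) = 399/2798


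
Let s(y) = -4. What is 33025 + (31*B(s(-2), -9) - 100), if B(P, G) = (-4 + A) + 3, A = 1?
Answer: 32925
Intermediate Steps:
B(P, G) = 0 (B(P, G) = (-4 + 1) + 3 = -3 + 3 = 0)
33025 + (31*B(s(-2), -9) - 100) = 33025 + (31*0 - 100) = 33025 + (0 - 100) = 33025 - 100 = 32925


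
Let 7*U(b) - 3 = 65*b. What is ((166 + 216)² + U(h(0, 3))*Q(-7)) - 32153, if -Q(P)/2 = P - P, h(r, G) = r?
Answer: 113771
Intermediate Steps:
Q(P) = 0 (Q(P) = -2*(P - P) = -2*0 = 0)
U(b) = 3/7 + 65*b/7 (U(b) = 3/7 + (65*b)/7 = 3/7 + 65*b/7)
((166 + 216)² + U(h(0, 3))*Q(-7)) - 32153 = ((166 + 216)² + (3/7 + (65/7)*0)*0) - 32153 = (382² + (3/7 + 0)*0) - 32153 = (145924 + (3/7)*0) - 32153 = (145924 + 0) - 32153 = 145924 - 32153 = 113771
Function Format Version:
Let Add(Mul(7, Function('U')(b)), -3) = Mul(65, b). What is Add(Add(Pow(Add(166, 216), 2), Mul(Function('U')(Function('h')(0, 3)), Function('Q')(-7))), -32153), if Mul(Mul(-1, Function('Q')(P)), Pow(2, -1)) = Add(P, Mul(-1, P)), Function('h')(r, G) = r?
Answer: 113771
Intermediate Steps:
Function('Q')(P) = 0 (Function('Q')(P) = Mul(-2, Add(P, Mul(-1, P))) = Mul(-2, 0) = 0)
Function('U')(b) = Add(Rational(3, 7), Mul(Rational(65, 7), b)) (Function('U')(b) = Add(Rational(3, 7), Mul(Rational(1, 7), Mul(65, b))) = Add(Rational(3, 7), Mul(Rational(65, 7), b)))
Add(Add(Pow(Add(166, 216), 2), Mul(Function('U')(Function('h')(0, 3)), Function('Q')(-7))), -32153) = Add(Add(Pow(Add(166, 216), 2), Mul(Add(Rational(3, 7), Mul(Rational(65, 7), 0)), 0)), -32153) = Add(Add(Pow(382, 2), Mul(Add(Rational(3, 7), 0), 0)), -32153) = Add(Add(145924, Mul(Rational(3, 7), 0)), -32153) = Add(Add(145924, 0), -32153) = Add(145924, -32153) = 113771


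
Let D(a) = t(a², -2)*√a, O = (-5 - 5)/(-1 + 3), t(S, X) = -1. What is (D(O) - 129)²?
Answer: (129 + I*√5)² ≈ 16636.0 + 576.91*I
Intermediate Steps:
O = -5 (O = -10/2 = -10*½ = -5)
D(a) = -√a
(D(O) - 129)² = (-√(-5) - 129)² = (-I*√5 - 129)² = (-129 - I*√5)²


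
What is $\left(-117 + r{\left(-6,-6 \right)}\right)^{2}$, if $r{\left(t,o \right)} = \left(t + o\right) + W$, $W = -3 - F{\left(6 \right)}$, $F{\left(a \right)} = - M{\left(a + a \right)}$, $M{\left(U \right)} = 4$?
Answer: $16384$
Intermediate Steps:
$F{\left(a \right)} = -4$ ($F{\left(a \right)} = \left(-1\right) 4 = -4$)
$W = 1$ ($W = -3 - -4 = -3 + 4 = 1$)
$r{\left(t,o \right)} = 1 + o + t$ ($r{\left(t,o \right)} = \left(t + o\right) + 1 = \left(o + t\right) + 1 = 1 + o + t$)
$\left(-117 + r{\left(-6,-6 \right)}\right)^{2} = \left(-117 - 11\right)^{2} = \left(-128\right)^{2} = 16384$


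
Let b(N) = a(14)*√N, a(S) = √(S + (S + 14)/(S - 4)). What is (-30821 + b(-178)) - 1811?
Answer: -32632 + 2*I*√18690/5 ≈ -32632.0 + 54.685*I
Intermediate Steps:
a(S) = √(S + (14 + S)/(-4 + S))
b(N) = 2*√105*√N/5 (b(N) = √((14 + 14 + 14*(-4 + 14))/(-4 + 14))*√N = √((14 + 14 + 14*10)/10)*√N = √((14 + 14 + 140)/10)*√N = √((⅒)*168)*√N = √(84/5)*√N = (2*√105/5)*√N = 2*√105*√N/5)
(-30821 + b(-178)) - 1811 = (-30821 + 2*√105*√(-178)/5) - 1811 = (-30821 + 2*√105*(I*√178)/5) - 1811 = (-30821 + 2*I*√18690/5) - 1811 = -32632 + 2*I*√18690/5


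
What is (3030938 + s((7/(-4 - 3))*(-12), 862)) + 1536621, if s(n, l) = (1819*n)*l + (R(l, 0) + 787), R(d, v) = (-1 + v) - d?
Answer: 23383219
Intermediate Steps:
R(d, v) = -1 + v - d
s(n, l) = 786 - l + 1819*l*n (s(n, l) = (1819*n)*l + ((-1 + 0 - l) + 787) = 1819*l*n + ((-1 - l) + 787) = 1819*l*n + (786 - l) = 786 - l + 1819*l*n)
(3030938 + s((7/(-4 - 3))*(-12), 862)) + 1536621 = (3030938 + (786 - 1*862 + 1819*862*((7/(-4 - 3))*(-12)))) + 1536621 = (3030938 + (786 - 862 + 1819*862*((7/(-7))*(-12)))) + 1536621 = (3030938 + (786 - 862 + 1819*862*(-⅐*7*(-12)))) + 1536621 = (3030938 + (786 - 862 + 1819*862*(-1*(-12)))) + 1536621 = (3030938 + (786 - 862 + 1819*862*12)) + 1536621 = (3030938 + (786 - 862 + 18815736)) + 1536621 = (3030938 + 18815660) + 1536621 = 21846598 + 1536621 = 23383219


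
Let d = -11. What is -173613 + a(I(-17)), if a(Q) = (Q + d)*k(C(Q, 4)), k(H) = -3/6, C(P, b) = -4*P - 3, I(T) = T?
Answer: -173599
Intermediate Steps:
C(P, b) = -3 - 4*P
k(H) = -1/2 (k(H) = -3*1/6 = -1/2)
a(Q) = 11/2 - Q/2 (a(Q) = (Q - 11)*(-1/2) = (-11 + Q)*(-1/2) = 11/2 - Q/2)
-173613 + a(I(-17)) = -173613 + (11/2 - 1/2*(-17)) = -173613 + (11/2 + 17/2) = -173613 + 14 = -173599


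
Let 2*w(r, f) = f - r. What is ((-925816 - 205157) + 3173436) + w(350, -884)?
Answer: 2041846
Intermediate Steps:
w(r, f) = f/2 - r/2 (w(r, f) = (f - r)/2 = f/2 - r/2)
((-925816 - 205157) + 3173436) + w(350, -884) = ((-925816 - 205157) + 3173436) + ((½)*(-884) - ½*350) = (-1130973 + 3173436) + (-442 - 175) = 2042463 - 617 = 2041846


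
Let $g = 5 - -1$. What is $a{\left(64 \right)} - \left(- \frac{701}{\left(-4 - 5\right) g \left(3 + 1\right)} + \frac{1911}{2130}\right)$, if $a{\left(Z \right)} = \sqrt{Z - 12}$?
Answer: $- \frac{317651}{76680} + 2 \sqrt{13} \approx 3.0686$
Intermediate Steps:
$g = 6$ ($g = 5 + 1 = 6$)
$a{\left(Z \right)} = \sqrt{-12 + Z}$
$a{\left(64 \right)} - \left(- \frac{701}{\left(-4 - 5\right) g \left(3 + 1\right)} + \frac{1911}{2130}\right) = \sqrt{-12 + 64} - \left(- \frac{701}{\left(-4 - 5\right) 6 \left(3 + 1\right)} + \frac{1911}{2130}\right) = \sqrt{52} - \left(- \frac{701}{\left(-9\right) 6 \cdot 4} + 1911 \cdot \frac{1}{2130}\right) = 2 \sqrt{13} - \left(- \frac{701}{\left(-54\right) 4} + \frac{637}{710}\right) = 2 \sqrt{13} - \left(- \frac{701}{-216} + \frac{637}{710}\right) = 2 \sqrt{13} - \left(\left(-701\right) \left(- \frac{1}{216}\right) + \frac{637}{710}\right) = 2 \sqrt{13} - \left(\frac{701}{216} + \frac{637}{710}\right) = 2 \sqrt{13} - \frac{317651}{76680} = - \frac{317651}{76680} + 2 \sqrt{13}$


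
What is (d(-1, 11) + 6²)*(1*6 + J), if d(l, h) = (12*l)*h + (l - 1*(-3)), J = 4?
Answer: -940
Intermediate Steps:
d(l, h) = 3 + l + 12*h*l (d(l, h) = 12*h*l + (l + 3) = 12*h*l + (3 + l) = 3 + l + 12*h*l)
(d(-1, 11) + 6²)*(1*6 + J) = ((3 - 1 + 12*11*(-1)) + 6²)*(1*6 + 4) = ((3 - 1 - 132) + 36)*(6 + 4) = (-130 + 36)*10 = -94*10 = -940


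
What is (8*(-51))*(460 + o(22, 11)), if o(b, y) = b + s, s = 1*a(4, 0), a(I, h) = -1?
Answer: -196248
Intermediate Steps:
s = -1 (s = 1*(-1) = -1)
o(b, y) = -1 + b (o(b, y) = b - 1 = -1 + b)
(8*(-51))*(460 + o(22, 11)) = (8*(-51))*(460 + (-1 + 22)) = -408*(460 + 21) = -408*481 = -196248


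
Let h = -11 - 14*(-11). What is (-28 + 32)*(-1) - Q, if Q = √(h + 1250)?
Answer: -4 - √1393 ≈ -41.323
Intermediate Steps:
h = 143 (h = -11 + 154 = 143)
Q = √1393 (Q = √(143 + 1250) = √1393 ≈ 37.323)
(-28 + 32)*(-1) - Q = (-28 + 32)*(-1) - √1393 = 4*(-1) - √1393 = -4 - √1393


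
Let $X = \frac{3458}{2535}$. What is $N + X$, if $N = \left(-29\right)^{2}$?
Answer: $\frac{164261}{195} \approx 842.36$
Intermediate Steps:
$X = \frac{266}{195}$ ($X = 3458 \cdot \frac{1}{2535} = \frac{266}{195} \approx 1.3641$)
$N = 841$
$N + X = 841 + \frac{266}{195} = \frac{164261}{195}$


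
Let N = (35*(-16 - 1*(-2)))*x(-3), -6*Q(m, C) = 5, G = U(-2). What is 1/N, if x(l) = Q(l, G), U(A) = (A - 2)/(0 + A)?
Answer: 3/1225 ≈ 0.0024490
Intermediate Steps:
U(A) = (-2 + A)/A
G = 2 (G = (-2 - 2)/(-2) = -½*(-4) = 2)
Q(m, C) = -⅚ (Q(m, C) = -⅙*5 = -⅚)
x(l) = -⅚
N = 1225/3 (N = (35*(-16 - 1*(-2)))*(-⅚) = (35*(-16 + 2))*(-⅚) = (35*(-14))*(-⅚) = -490*(-⅚) = 1225/3 ≈ 408.33)
1/N = 1/(1225/3) = 3/1225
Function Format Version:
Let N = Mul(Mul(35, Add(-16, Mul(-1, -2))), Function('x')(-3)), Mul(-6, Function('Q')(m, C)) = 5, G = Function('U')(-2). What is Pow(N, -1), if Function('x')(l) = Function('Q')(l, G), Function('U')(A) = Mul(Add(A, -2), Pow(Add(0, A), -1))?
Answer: Rational(3, 1225) ≈ 0.0024490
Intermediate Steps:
Function('U')(A) = Mul(Pow(A, -1), Add(-2, A)) (Function('U')(A) = Mul(Add(-2, A), Pow(A, -1)) = Mul(Pow(A, -1), Add(-2, A)))
G = 2 (G = Mul(Pow(-2, -1), Add(-2, -2)) = Mul(Rational(-1, 2), -4) = 2)
Function('Q')(m, C) = Rational(-5, 6) (Function('Q')(m, C) = Mul(Rational(-1, 6), 5) = Rational(-5, 6))
Function('x')(l) = Rational(-5, 6)
N = Rational(1225, 3) (N = Mul(Mul(35, Add(-16, Mul(-1, -2))), Rational(-5, 6)) = Mul(Mul(35, Add(-16, 2)), Rational(-5, 6)) = Mul(Mul(35, -14), Rational(-5, 6)) = Mul(-490, Rational(-5, 6)) = Rational(1225, 3) ≈ 408.33)
Pow(N, -1) = Pow(Rational(1225, 3), -1) = Rational(3, 1225)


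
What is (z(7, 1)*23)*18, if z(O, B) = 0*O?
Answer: 0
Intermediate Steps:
z(O, B) = 0
(z(7, 1)*23)*18 = (0*23)*18 = 0*18 = 0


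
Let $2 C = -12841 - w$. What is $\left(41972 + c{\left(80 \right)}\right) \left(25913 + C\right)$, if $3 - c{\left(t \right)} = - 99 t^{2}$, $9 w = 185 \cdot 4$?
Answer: $\frac{236535696875}{18} \approx 1.3141 \cdot 10^{10}$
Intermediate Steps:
$w = \frac{740}{9}$ ($w = \frac{185 \cdot 4}{9} = \frac{1}{9} \cdot 740 = \frac{740}{9} \approx 82.222$)
$c{\left(t \right)} = 3 + 99 t^{2}$ ($c{\left(t \right)} = 3 - - 99 t^{2} = 3 + 99 t^{2}$)
$C = - \frac{116309}{18}$ ($C = \frac{-12841 - \frac{740}{9}}{2} = \frac{1}{2} \left(- \frac{116309}{9}\right) = - \frac{116309}{18} \approx -6461.6$)
$\left(41972 + c{\left(80 \right)}\right) \left(25913 + C\right) = \left(41972 + \left(3 + 99 \cdot 80^{2}\right)\right) \left(25913 - \frac{116309}{18}\right) = \left(41972 + \left(3 + 99 \cdot 6400\right)\right) \frac{350125}{18} = \left(41972 + \left(3 + 633600\right)\right) \frac{350125}{18} = \left(41972 + 633603\right) \frac{350125}{18} = 675575 \cdot \frac{350125}{18} = \frac{236535696875}{18}$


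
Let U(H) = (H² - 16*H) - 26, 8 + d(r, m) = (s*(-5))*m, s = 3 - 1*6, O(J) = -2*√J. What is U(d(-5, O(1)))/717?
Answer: 2026/717 ≈ 2.8257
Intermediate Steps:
s = -3 (s = 3 - 6 = -3)
d(r, m) = -8 + 15*m (d(r, m) = -8 + (-3*(-5))*m = -8 + 15*m)
U(H) = -26 + H² - 16*H
U(d(-5, O(1)))/717 = (-26 + (-8 + 15*(-2*√1))² - 16*(-8 + 15*(-2*√1)))/717 = (-26 + (-8 + 15*(-2*1))² - 16*(-8 + 15*(-2*1)))*(1/717) = (-26 + (-8 + 15*(-2))² - 16*(-8 + 15*(-2)))*(1/717) = (-26 + (-8 - 30)² - 16*(-8 - 30))*(1/717) = (-26 + (-38)² - 16*(-38))*(1/717) = (-26 + 1444 + 608)*(1/717) = 2026*(1/717) = 2026/717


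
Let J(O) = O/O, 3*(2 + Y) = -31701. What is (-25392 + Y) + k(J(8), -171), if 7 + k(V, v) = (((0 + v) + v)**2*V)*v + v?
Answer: -20036983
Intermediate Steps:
Y = -10569 (Y = -2 + (1/3)*(-31701) = -2 - 10567 = -10569)
J(O) = 1
k(V, v) = -7 + v + 4*V*v**3 (k(V, v) = -7 + ((((0 + v) + v)**2*V)*v + v) = -7 + (((v + v)**2*V)*v + v) = -7 + (((2*v)**2*V)*v + v) = -7 + (((4*v**2)*V)*v + v) = -7 + ((4*V*v**2)*v + v) = -7 + (4*V*v**3 + v) = -7 + (v + 4*V*v**3) = -7 + v + 4*V*v**3)
(-25392 + Y) + k(J(8), -171) = (-25392 - 10569) + (-7 - 171 + 4*1*(-171)**3) = -35961 + (-7 - 171 + 4*1*(-5000211)) = -35961 + (-7 - 171 - 20000844) = -35961 - 20001022 = -20036983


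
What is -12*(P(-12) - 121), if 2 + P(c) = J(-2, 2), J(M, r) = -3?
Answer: 1512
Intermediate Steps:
P(c) = -5 (P(c) = -2 - 3 = -5)
-12*(P(-12) - 121) = -12*(-5 - 121) = -12*(-126) = 1512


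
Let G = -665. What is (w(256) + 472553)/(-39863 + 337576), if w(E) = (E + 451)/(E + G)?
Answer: 14867190/9366509 ≈ 1.5873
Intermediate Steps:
w(E) = (451 + E)/(-665 + E) (w(E) = (E + 451)/(E - 665) = (451 + E)/(-665 + E))
(w(256) + 472553)/(-39863 + 337576) = ((451 + 256)/(-665 + 256) + 472553)/(-39863 + 337576) = (707/(-409) + 472553)/297713 = (-1/409*707 + 472553)*(1/297713) = (-707/409 + 472553)*(1/297713) = (193273470/409)*(1/297713) = 14867190/9366509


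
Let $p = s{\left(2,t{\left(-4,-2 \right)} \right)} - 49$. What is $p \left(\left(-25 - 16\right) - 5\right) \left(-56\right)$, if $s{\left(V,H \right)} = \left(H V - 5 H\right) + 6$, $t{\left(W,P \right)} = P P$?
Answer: $-141680$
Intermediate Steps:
$t{\left(W,P \right)} = P^{2}$
$s{\left(V,H \right)} = 6 - 5 H + H V$ ($s{\left(V,H \right)} = \left(- 5 H + H V\right) + 6 = 6 - 5 H + H V$)
$p = -55$ ($p = \left(6 - 5 \left(-2\right)^{2} + \left(-2\right)^{2} \cdot 2\right) - 49 = \left(6 - 20 + 4 \cdot 2\right) - 49 = \left(6 - 20 + 8\right) - 49 = -6 - 49 = -55$)
$p \left(\left(-25 - 16\right) - 5\right) \left(-56\right) = - 55 \left(\left(-25 - 16\right) - 5\right) \left(-56\right) = - 55 \left(-41 - 5\right) \left(-56\right) = \left(-55\right) \left(-46\right) \left(-56\right) = 2530 \left(-56\right) = -141680$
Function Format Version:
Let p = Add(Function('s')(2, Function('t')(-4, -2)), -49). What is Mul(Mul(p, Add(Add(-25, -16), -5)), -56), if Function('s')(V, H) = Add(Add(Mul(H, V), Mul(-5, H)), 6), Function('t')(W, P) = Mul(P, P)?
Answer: -141680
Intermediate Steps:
Function('t')(W, P) = Pow(P, 2)
Function('s')(V, H) = Add(6, Mul(-5, H), Mul(H, V)) (Function('s')(V, H) = Add(Add(Mul(-5, H), Mul(H, V)), 6) = Add(6, Mul(-5, H), Mul(H, V)))
p = -55 (p = Add(Add(6, Mul(-5, Pow(-2, 2)), Mul(Pow(-2, 2), 2)), -49) = Add(Add(6, Mul(-5, 4), Mul(4, 2)), -49) = Add(Add(6, -20, 8), -49) = Add(-6, -49) = -55)
Mul(Mul(p, Add(Add(-25, -16), -5)), -56) = Mul(Mul(-55, Add(Add(-25, -16), -5)), -56) = Mul(Mul(-55, Add(-41, -5)), -56) = Mul(Mul(-55, -46), -56) = Mul(2530, -56) = -141680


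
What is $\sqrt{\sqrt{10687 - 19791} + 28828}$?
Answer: $2 \sqrt{7207 + i \sqrt{569}} \approx 169.79 + 0.28098 i$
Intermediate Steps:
$\sqrt{\sqrt{10687 - 19791} + 28828} = \sqrt{\sqrt{-9104} + 28828} = \sqrt{4 i \sqrt{569} + 28828} = \sqrt{28828 + 4 i \sqrt{569}}$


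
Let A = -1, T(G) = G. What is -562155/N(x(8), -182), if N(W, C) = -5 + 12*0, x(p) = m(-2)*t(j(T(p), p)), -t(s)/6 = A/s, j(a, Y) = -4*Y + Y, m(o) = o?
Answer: 112431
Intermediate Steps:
j(a, Y) = -3*Y
t(s) = 6/s (t(s) = -(-6)/s = 6/s)
x(p) = 4/p (x(p) = -12/((-3*p)) = -12*(-1/(3*p)) = -(-4)/p = 4/p)
N(W, C) = -5 (N(W, C) = -5 + 0 = -5)
-562155/N(x(8), -182) = -562155/(-5) = -562155*(-⅕) = 112431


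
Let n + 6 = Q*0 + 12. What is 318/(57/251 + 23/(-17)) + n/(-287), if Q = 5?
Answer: -194730423/689374 ≈ -282.47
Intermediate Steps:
n = 6 (n = -6 + (5*0 + 12) = -6 + (0 + 12) = -6 + 12 = 6)
318/(57/251 + 23/(-17)) + n/(-287) = 318/(57/251 + 23/(-17)) + 6/(-287) = 318/(57*(1/251) + 23*(-1/17)) + 6*(-1/287) = 318/(57/251 - 23/17) - 6/287 = 318/(-4804/4267) - 6/287 = 318*(-4267/4804) - 6/287 = -678453/2402 - 6/287 = -194730423/689374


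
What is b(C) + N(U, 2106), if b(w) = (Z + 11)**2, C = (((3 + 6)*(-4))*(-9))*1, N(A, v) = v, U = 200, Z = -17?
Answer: 2142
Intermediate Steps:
C = 324 (C = ((9*(-4))*(-9))*1 = -36*(-9)*1 = 324*1 = 324)
b(w) = 36 (b(w) = (-17 + 11)**2 = (-6)**2 = 36)
b(C) + N(U, 2106) = 36 + 2106 = 2142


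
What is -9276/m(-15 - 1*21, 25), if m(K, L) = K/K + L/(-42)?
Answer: -389592/17 ≈ -22917.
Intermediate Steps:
m(K, L) = 1 - L/42 (m(K, L) = 1 + L*(-1/42) = 1 - L/42)
-9276/m(-15 - 1*21, 25) = -9276/(1 - 1/42*25) = -9276/(1 - 25/42) = -9276/17/42 = -9276*42/17 = -389592/17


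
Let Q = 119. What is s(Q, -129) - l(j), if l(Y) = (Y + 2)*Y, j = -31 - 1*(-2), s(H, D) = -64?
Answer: -847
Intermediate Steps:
j = -29 (j = -31 + 2 = -29)
l(Y) = Y*(2 + Y) (l(Y) = (2 + Y)*Y = Y*(2 + Y))
s(Q, -129) - l(j) = -64 - (-29)*(2 - 29) = -64 - (-29)*(-27) = -64 - 1*783 = -64 - 783 = -847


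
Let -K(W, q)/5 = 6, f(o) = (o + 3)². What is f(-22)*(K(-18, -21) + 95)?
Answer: 23465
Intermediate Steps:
f(o) = (3 + o)²
K(W, q) = -30 (K(W, q) = -5*6 = -30)
f(-22)*(K(-18, -21) + 95) = (3 - 22)²*(-30 + 95) = (-19)²*65 = 361*65 = 23465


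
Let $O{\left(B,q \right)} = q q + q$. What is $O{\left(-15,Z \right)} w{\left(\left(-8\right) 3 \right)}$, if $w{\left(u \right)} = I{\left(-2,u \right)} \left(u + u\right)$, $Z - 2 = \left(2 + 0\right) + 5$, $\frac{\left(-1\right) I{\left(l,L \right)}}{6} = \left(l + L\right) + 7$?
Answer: $-492480$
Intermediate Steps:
$I{\left(l,L \right)} = -42 - 6 L - 6 l$ ($I{\left(l,L \right)} = - 6 \left(\left(l + L\right) + 7\right) = - 6 \left(\left(L + l\right) + 7\right) = - 6 \left(7 + L + l\right) = -42 - 6 L - 6 l$)
$Z = 9$ ($Z = 2 + \left(\left(2 + 0\right) + 5\right) = 2 + \left(2 + 5\right) = 2 + 7 = 9$)
$O{\left(B,q \right)} = q + q^{2}$ ($O{\left(B,q \right)} = q^{2} + q = q + q^{2}$)
$w{\left(u \right)} = 2 u \left(-30 - 6 u\right)$ ($w{\left(u \right)} = \left(-42 - 6 u - -12\right) \left(u + u\right) = \left(-42 - 6 u + 12\right) 2 u = \left(-30 - 6 u\right) 2 u = 2 u \left(-30 - 6 u\right)$)
$O{\left(-15,Z \right)} w{\left(\left(-8\right) 3 \right)} = 9 \left(1 + 9\right) \left(- 12 \left(\left(-8\right) 3\right) \left(5 - 24\right)\right) = 9 \cdot 10 \left(\left(-12\right) \left(-24\right) \left(5 - 24\right)\right) = 90 \left(\left(-12\right) \left(-24\right) \left(-19\right)\right) = 90 \left(-5472\right) = -492480$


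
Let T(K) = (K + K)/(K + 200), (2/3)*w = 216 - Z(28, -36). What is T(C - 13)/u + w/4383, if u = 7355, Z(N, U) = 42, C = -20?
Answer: 35588123/598174795 ≈ 0.059494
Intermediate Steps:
w = 261 (w = 3*(216 - 1*42)/2 = 3*(216 - 42)/2 = (3/2)*174 = 261)
T(K) = 2*K/(200 + K) (T(K) = (2*K)/(200 + K) = 2*K/(200 + K))
T(C - 13)/u + w/4383 = (2*(-20 - 13)/(200 + (-20 - 13)))/7355 + 261/4383 = (2*(-33)/(200 - 33))*(1/7355) + 261*(1/4383) = (2*(-33)/167)*(1/7355) + 29/487 = (2*(-33)*(1/167))*(1/7355) + 29/487 = -66/167*1/7355 + 29/487 = -66/1228285 + 29/487 = 35588123/598174795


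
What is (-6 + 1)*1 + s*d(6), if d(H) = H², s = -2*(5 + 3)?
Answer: -581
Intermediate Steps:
s = -16 (s = -2*8 = -16)
(-6 + 1)*1 + s*d(6) = (-6 + 1)*1 - 16*6² = -5*1 - 16*36 = -5 - 576 = -581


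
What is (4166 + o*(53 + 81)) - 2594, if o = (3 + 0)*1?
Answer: 1974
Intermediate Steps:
o = 3 (o = 3*1 = 3)
(4166 + o*(53 + 81)) - 2594 = (4166 + 3*(53 + 81)) - 2594 = (4166 + 3*134) - 2594 = (4166 + 402) - 2594 = 4568 - 2594 = 1974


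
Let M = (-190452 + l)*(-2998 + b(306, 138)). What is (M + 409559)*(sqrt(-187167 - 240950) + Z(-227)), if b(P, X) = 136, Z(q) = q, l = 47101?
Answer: -93224387467 + 410680121*I*sqrt(428117) ≈ -9.3224e+10 + 2.6871e+11*I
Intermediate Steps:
M = 410270562 (M = (-190452 + 47101)*(-2998 + 136) = -143351*(-2862) = 410270562)
(M + 409559)*(sqrt(-187167 - 240950) + Z(-227)) = (410270562 + 409559)*(sqrt(-187167 - 240950) - 227) = 410680121*(sqrt(-428117) - 227) = 410680121*(I*sqrt(428117) - 227) = 410680121*(-227 + I*sqrt(428117)) = -93224387467 + 410680121*I*sqrt(428117)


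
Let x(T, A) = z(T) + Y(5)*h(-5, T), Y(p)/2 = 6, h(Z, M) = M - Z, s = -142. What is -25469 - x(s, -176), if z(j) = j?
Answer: -23683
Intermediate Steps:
Y(p) = 12 (Y(p) = 2*6 = 12)
x(T, A) = 60 + 13*T (x(T, A) = T + 12*(T - 1*(-5)) = T + 12*(T + 5) = T + 12*(5 + T) = T + (60 + 12*T) = 60 + 13*T)
-25469 - x(s, -176) = -25469 - (60 + 13*(-142)) = -25469 - (60 - 1846) = -25469 - 1*(-1786) = -25469 + 1786 = -23683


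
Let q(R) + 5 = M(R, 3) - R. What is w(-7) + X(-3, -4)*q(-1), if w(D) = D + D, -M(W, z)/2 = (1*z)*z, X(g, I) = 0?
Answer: -14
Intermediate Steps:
M(W, z) = -2*z² (M(W, z) = -2*1*z*z = -2*z*z = -2*z²)
w(D) = 2*D
q(R) = -23 - R (q(R) = -5 + (-2*3² - R) = -5 + (-2*9 - R) = -5 + (-18 - R) = -23 - R)
w(-7) + X(-3, -4)*q(-1) = 2*(-7) + 0*(-23 - 1*(-1)) = -14 + 0*(-23 + 1) = -14 + 0*(-22) = -14 + 0 = -14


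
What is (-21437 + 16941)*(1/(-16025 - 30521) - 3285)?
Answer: 343727317528/23273 ≈ 1.4769e+7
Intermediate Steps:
(-21437 + 16941)*(1/(-16025 - 30521) - 3285) = -4496*(1/(-46546) - 3285) = -4496*(-1/46546 - 3285) = -4496*(-152903611/46546) = 343727317528/23273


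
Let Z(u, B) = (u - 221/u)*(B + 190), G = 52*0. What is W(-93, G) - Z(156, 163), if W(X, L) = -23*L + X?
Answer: -655931/12 ≈ -54661.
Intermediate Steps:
G = 0
W(X, L) = X - 23*L
Z(u, B) = (190 + B)*(u - 221/u) (Z(u, B) = (u - 221/u)*(190 + B) = (190 + B)*(u - 221/u))
W(-93, G) - Z(156, 163) = (-93 - 23*0) - (-41990 - 221*163 + 156**2*(190 + 163))/156 = (-93 + 0) - (-41990 - 36023 + 24336*353)/156 = -93 - (-41990 - 36023 + 8590608)/156 = -93 - 8512595/156 = -93 - 1*654815/12 = -93 - 654815/12 = -655931/12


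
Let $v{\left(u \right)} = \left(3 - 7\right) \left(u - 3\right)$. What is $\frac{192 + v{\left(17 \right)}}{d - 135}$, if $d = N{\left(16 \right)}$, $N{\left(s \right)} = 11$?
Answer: $- \frac{34}{31} \approx -1.0968$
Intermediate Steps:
$d = 11$
$v{\left(u \right)} = 12 - 4 u$ ($v{\left(u \right)} = - 4 \left(-3 + u\right) = 12 - 4 u$)
$\frac{192 + v{\left(17 \right)}}{d - 135} = \frac{192 + \left(12 - 68\right)}{11 - 135} = \frac{192 + \left(12 - 68\right)}{-124} = \left(192 - 56\right) \left(- \frac{1}{124}\right) = 136 \left(- \frac{1}{124}\right) = - \frac{34}{31}$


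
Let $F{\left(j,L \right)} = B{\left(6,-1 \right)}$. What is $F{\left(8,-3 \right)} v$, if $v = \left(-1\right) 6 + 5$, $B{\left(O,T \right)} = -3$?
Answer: $3$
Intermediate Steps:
$F{\left(j,L \right)} = -3$
$v = -1$ ($v = -6 + 5 = -1$)
$F{\left(8,-3 \right)} v = \left(-3\right) \left(-1\right) = 3$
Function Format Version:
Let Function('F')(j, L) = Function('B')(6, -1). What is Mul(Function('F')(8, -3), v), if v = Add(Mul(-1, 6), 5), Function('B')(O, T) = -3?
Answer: 3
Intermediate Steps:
Function('F')(j, L) = -3
v = -1 (v = Add(-6, 5) = -1)
Mul(Function('F')(8, -3), v) = Mul(-3, -1) = 3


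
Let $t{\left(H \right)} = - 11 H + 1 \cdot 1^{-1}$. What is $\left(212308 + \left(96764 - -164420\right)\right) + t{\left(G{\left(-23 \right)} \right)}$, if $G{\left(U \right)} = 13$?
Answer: $473350$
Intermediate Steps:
$t{\left(H \right)} = 1 - 11 H$ ($t{\left(H \right)} = - 11 H + 1 \cdot 1 = - 11 H + 1 = 1 - 11 H$)
$\left(212308 + \left(96764 - -164420\right)\right) + t{\left(G{\left(-23 \right)} \right)} = \left(212308 + \left(96764 - -164420\right)\right) + \left(1 - 143\right) = \left(212308 + \left(96764 + 164420\right)\right) + \left(1 - 143\right) = \left(212308 + 261184\right) - 142 = 473492 - 142 = 473350$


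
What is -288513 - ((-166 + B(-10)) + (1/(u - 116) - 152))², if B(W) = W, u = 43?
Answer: -2110848802/5329 ≈ -3.9611e+5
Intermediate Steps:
-288513 - ((-166 + B(-10)) + (1/(u - 116) - 152))² = -288513 - ((-166 - 10) + (1/(43 - 116) - 152))² = -288513 - (-176 + (1/(-73) - 152))² = -288513 - (-176 + (-1/73 - 152))² = -288513 - (-176 - 11097/73)² = -288513 - (-23945/73)² = -288513 - 1*573363025/5329 = -288513 - 573363025/5329 = -2110848802/5329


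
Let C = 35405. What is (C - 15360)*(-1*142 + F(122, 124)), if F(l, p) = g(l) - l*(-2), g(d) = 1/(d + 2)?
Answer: 253549205/124 ≈ 2.0448e+6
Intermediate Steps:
g(d) = 1/(2 + d)
F(l, p) = 1/(2 + l) + 2*l (F(l, p) = 1/(2 + l) - l*(-2) = 1/(2 + l) + 2*l)
(C - 15360)*(-1*142 + F(122, 124)) = (35405 - 15360)*(-1*142 + (1 + 2*122*(2 + 122))/(2 + 122)) = 20045*(-142 + (1 + 2*122*124)/124) = 20045*(-142 + (1 + 30256)/124) = 20045*(-142 + (1/124)*30257) = 20045*(-142 + 30257/124) = 20045*(12649/124) = 253549205/124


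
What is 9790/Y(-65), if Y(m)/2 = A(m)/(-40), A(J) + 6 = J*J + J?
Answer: -97900/2077 ≈ -47.135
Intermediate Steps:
A(J) = -6 + J + J² (A(J) = -6 + (J*J + J) = -6 + (J² + J) = -6 + (J + J²) = -6 + J + J²)
Y(m) = 3/10 - m/20 - m²/20 (Y(m) = 2*((-6 + m + m²)/(-40)) = 2*((-6 + m + m²)*(-1/40)) = 2*(3/20 - m/40 - m²/40) = 3/10 - m/20 - m²/20)
9790/Y(-65) = 9790/(3/10 - 1/20*(-65) - 1/20*(-65)²) = 9790/(3/10 + 13/4 - 1/20*4225) = 9790/(3/10 + 13/4 - 845/4) = 9790/(-2077/10) = 9790*(-10/2077) = -97900/2077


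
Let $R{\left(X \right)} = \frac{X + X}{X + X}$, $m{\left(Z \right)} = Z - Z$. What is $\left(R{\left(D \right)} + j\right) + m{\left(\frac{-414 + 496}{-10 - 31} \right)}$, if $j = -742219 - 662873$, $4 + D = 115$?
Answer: $-1405091$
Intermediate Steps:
$D = 111$ ($D = -4 + 115 = 111$)
$m{\left(Z \right)} = 0$
$R{\left(X \right)} = 1$ ($R{\left(X \right)} = \frac{2 X}{2 X} = 2 X \frac{1}{2 X} = 1$)
$j = -1405092$ ($j = -742219 - 662873 = -1405092$)
$\left(R{\left(D \right)} + j\right) + m{\left(\frac{-414 + 496}{-10 - 31} \right)} = \left(1 - 1405092\right) + 0 = -1405091 + 0 = -1405091$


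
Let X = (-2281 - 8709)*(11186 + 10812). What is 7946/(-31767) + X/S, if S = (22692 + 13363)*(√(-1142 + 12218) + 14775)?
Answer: -11733957070042798/16667995995777171 + 96703208*√2769/1574085937839 ≈ -0.70075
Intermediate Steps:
X = -241758020 (X = -10990*21998 = -241758020)
S = 532712625 + 72110*√2769 (S = 36055*(√11076 + 14775) = 36055*(2*√2769 + 14775) = 36055*(14775 + 2*√2769) = 532712625 + 72110*√2769 ≈ 5.3651e+8)
7946/(-31767) + X/S = 7946/(-31767) - 241758020/(532712625 + 72110*√2769) = 7946*(-1/31767) - 241758020/(532712625 + 72110*√2769) = -7946/31767 - 241758020/(532712625 + 72110*√2769)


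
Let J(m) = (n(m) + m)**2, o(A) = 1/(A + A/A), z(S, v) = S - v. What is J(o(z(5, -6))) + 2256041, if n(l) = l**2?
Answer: 46781266345/20736 ≈ 2.2560e+6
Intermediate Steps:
o(A) = 1/(1 + A) (o(A) = 1/(A + 1) = 1/(1 + A))
J(m) = (m + m**2)**2 (J(m) = (m**2 + m)**2 = (m + m**2)**2)
J(o(z(5, -6))) + 2256041 = (1/(1 + (5 - 1*(-6))))**2*(1 + 1/(1 + (5 - 1*(-6))))**2 + 2256041 = (1/(1 + (5 + 6)))**2*(1 + 1/(1 + (5 + 6)))**2 + 2256041 = (1/(1 + 11))**2*(1 + 1/(1 + 11))**2 + 2256041 = (1/12)**2*(1 + 1/12)**2 + 2256041 = (13/12)**2/144 + 2256041 = (1/144)*(169/144) + 2256041 = 169/20736 + 2256041 = 46781266345/20736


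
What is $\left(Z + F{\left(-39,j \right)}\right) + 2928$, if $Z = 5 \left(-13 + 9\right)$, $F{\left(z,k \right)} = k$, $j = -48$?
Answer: $2860$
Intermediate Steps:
$Z = -20$ ($Z = 5 \left(-4\right) = -20$)
$\left(Z + F{\left(-39,j \right)}\right) + 2928 = \left(-20 - 48\right) + 2928 = -68 + 2928 = 2860$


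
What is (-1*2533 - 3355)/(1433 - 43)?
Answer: -2944/695 ≈ -4.2360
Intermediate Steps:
(-1*2533 - 3355)/(1433 - 43) = (-2533 - 3355)/1390 = -5888*1/1390 = -2944/695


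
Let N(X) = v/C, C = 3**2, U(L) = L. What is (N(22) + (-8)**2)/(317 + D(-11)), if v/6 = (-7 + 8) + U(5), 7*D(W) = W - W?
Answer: 68/317 ≈ 0.21451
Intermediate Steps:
D(W) = 0 (D(W) = (W - W)/7 = (1/7)*0 = 0)
v = 36 (v = 6*((-7 + 8) + 5) = 6*(1 + 5) = 6*6 = 36)
C = 9
N(X) = 4 (N(X) = 36/9 = 36*(1/9) = 4)
(N(22) + (-8)**2)/(317 + D(-11)) = (4 + (-8)**2)/(317 + 0) = (4 + 64)/317 = 68*(1/317) = 68/317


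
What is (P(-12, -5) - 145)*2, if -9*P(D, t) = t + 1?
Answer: -2602/9 ≈ -289.11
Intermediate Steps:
P(D, t) = -1/9 - t/9 (P(D, t) = -(t + 1)/9 = -(1 + t)/9 = -1/9 - t/9)
(P(-12, -5) - 145)*2 = ((-1/9 - 1/9*(-5)) - 145)*2 = ((-1/9 + 5/9) - 145)*2 = (4/9 - 145)*2 = -1301/9*2 = -2602/9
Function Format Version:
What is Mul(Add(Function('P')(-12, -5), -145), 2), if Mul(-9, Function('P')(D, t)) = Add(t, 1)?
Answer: Rational(-2602, 9) ≈ -289.11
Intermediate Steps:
Function('P')(D, t) = Add(Rational(-1, 9), Mul(Rational(-1, 9), t)) (Function('P')(D, t) = Mul(Rational(-1, 9), Add(t, 1)) = Mul(Rational(-1, 9), Add(1, t)) = Add(Rational(-1, 9), Mul(Rational(-1, 9), t)))
Mul(Add(Function('P')(-12, -5), -145), 2) = Mul(Add(Add(Rational(-1, 9), Mul(Rational(-1, 9), -5)), -145), 2) = Mul(Add(Add(Rational(-1, 9), Rational(5, 9)), -145), 2) = Mul(Add(Rational(4, 9), -145), 2) = Mul(Rational(-1301, 9), 2) = Rational(-2602, 9)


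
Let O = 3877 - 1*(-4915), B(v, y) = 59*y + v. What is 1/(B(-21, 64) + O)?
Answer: 1/12547 ≈ 7.9700e-5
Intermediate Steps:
B(v, y) = v + 59*y
O = 8792 (O = 3877 + 4915 = 8792)
1/(B(-21, 64) + O) = 1/((-21 + 59*64) + 8792) = 1/((-21 + 3776) + 8792) = 1/(3755 + 8792) = 1/12547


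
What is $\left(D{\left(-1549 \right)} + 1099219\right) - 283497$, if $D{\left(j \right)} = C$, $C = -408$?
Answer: $815314$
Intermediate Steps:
$D{\left(j \right)} = -408$
$\left(D{\left(-1549 \right)} + 1099219\right) - 283497 = \left(-408 + 1099219\right) - 283497 = 1098811 - 283497 = 815314$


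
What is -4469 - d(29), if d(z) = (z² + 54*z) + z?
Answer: -6905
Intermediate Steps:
d(z) = z² + 55*z
-4469 - d(29) = -4469 - 29*(55 + 29) = -4469 - 29*84 = -4469 - 1*2436 = -4469 - 2436 = -6905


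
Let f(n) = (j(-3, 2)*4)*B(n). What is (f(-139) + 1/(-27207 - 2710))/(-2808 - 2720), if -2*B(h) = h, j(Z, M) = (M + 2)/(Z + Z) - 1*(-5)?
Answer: -108120035/496143528 ≈ -0.21792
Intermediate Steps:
j(Z, M) = 5 + (2 + M)/(2*Z) (j(Z, M) = (2 + M)/((2*Z)) + 5 = (2 + M)*(1/(2*Z)) + 5 = (2 + M)/(2*Z) + 5 = 5 + (2 + M)/(2*Z))
B(h) = -h/2
f(n) = -26*n/3 (f(n) = (((½)*(2 + 2 + 10*(-3))/(-3))*4)*(-n/2) = (((½)*(-⅓)*(2 + 2 - 30))*4)*(-n/2) = (((½)*(-⅓)*(-26))*4)*(-n/2) = ((13/3)*4)*(-n/2) = 52*(-n/2)/3 = -26*n/3)
(f(-139) + 1/(-27207 - 2710))/(-2808 - 2720) = (-26/3*(-139) + 1/(-27207 - 2710))/(-2808 - 2720) = (3614/3 + 1/(-29917))/(-5528) = (3614/3 - 1/29917)*(-1/5528) = (108120035/89751)*(-1/5528) = -108120035/496143528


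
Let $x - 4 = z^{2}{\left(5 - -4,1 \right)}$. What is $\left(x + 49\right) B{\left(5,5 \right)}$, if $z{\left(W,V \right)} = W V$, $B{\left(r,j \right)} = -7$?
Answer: $-938$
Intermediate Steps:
$z{\left(W,V \right)} = V W$
$x = 85$ ($x = 4 + \left(1 \left(5 - -4\right)\right)^{2} = 4 + \left(1 \left(5 + 4\right)\right)^{2} = 4 + \left(1 \cdot 9\right)^{2} = 4 + 9^{2} = 4 + 81 = 85$)
$\left(x + 49\right) B{\left(5,5 \right)} = \left(85 + 49\right) \left(-7\right) = 134 \left(-7\right) = -938$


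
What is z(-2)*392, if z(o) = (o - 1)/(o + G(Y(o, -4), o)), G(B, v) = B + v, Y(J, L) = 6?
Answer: -588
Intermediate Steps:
z(o) = (-1 + o)/(6 + 2*o) (z(o) = (o - 1)/(o + (6 + o)) = (-1 + o)/(6 + 2*o))
z(-2)*392 = ((-1 - 2)/(2*(3 - 2)))*392 = ((½)*(-3)/1)*392 = ((½)*1*(-3))*392 = -3/2*392 = -588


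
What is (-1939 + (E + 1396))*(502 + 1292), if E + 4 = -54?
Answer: -1078194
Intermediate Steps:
E = -58 (E = -4 - 54 = -58)
(-1939 + (E + 1396))*(502 + 1292) = (-1939 + (-58 + 1396))*(502 + 1292) = (-1939 + 1338)*1794 = -601*1794 = -1078194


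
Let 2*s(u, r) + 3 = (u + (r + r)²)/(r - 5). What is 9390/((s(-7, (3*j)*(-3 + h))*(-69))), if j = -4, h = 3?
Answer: 7825/46 ≈ 170.11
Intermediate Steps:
s(u, r) = -3/2 + (u + 4*r²)/(2*(-5 + r)) (s(u, r) = -3/2 + ((u + (r + r)²)/(r - 5))/2 = -3/2 + ((u + (2*r)²)/(-5 + r))/2 = -3/2 + ((u + 4*r²)/(-5 + r))/2 = -3/2 + (u + 4*r²)/(2*(-5 + r)))
9390/((s(-7, (3*j)*(-3 + h))*(-69))) = 9390/((((15 - 7 - 3*3*(-4)*(-3 + 3) + 4*((3*(-4))*(-3 + 3))²)/(2*(-5 + (3*(-4))*(-3 + 3))))*(-69))) = 9390/((((15 - 7 - (-36)*0 + 4*(-12*0)²)/(2*(-5 - 12*0)))*(-69))) = 9390/((((15 - 7 - 3*0 + 4*0²)/(2*(-5 + 0)))*(-69))) = 9390/((((½)*(15 - 7 + 0 + 4*0)/(-5))*(-69))) = 9390/((((½)*(-⅕)*(15 - 7 + 0 + 0))*(-69))) = 9390/((((½)*(-⅕)*8)*(-69))) = 9390/((-⅘*(-69))) = 9390/(276/5) = 9390*(5/276) = 7825/46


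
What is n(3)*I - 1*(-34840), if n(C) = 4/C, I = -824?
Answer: 101224/3 ≈ 33741.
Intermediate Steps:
n(3)*I - 1*(-34840) = (4/3)*(-824) - 1*(-34840) = (4*(⅓))*(-824) + 34840 = (4/3)*(-824) + 34840 = -3296/3 + 34840 = 101224/3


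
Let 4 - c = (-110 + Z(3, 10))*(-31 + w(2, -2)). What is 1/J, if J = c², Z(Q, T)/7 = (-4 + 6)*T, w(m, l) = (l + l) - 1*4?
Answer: 1/1378276 ≈ 7.2554e-7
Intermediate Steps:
w(m, l) = -4 + 2*l (w(m, l) = 2*l - 4 = -4 + 2*l)
Z(Q, T) = 14*T (Z(Q, T) = 7*((-4 + 6)*T) = 7*(2*T) = 14*T)
c = 1174 (c = 4 - (-110 + 14*10)*(-31 + (-4 + 2*(-2))) = 4 - (-110 + 140)*(-31 + (-4 - 4)) = 4 - 30*(-31 - 8) = 4 - 30*(-39) = 4 - 1*(-1170) = 4 + 1170 = 1174)
J = 1378276 (J = 1174² = 1378276)
1/J = 1/1378276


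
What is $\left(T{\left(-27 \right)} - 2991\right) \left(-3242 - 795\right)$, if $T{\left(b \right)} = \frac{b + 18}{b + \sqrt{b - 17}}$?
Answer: $\frac{9332736600}{773} - \frac{72666 i \sqrt{11}}{773} \approx 1.2073 \cdot 10^{7} - 311.78 i$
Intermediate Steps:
$T{\left(b \right)} = \frac{18 + b}{b + \sqrt{-17 + b}}$
$\left(T{\left(-27 \right)} - 2991\right) \left(-3242 - 795\right) = \left(\frac{18 - 27}{-27 + \sqrt{-17 - 27}} - 2991\right) \left(-3242 - 795\right) = \left(\frac{1}{-27 + \sqrt{-44}} \left(-9\right) - 2991\right) \left(-4037\right) = \left(\frac{1}{-27 + 2 i \sqrt{11}} \left(-9\right) - 2991\right) \left(-4037\right) = \left(- \frac{9}{-27 + 2 i \sqrt{11}} - 2991\right) \left(-4037\right) = \left(-2991 - \frac{9}{-27 + 2 i \sqrt{11}}\right) \left(-4037\right) = 12074667 + \frac{36333}{-27 + 2 i \sqrt{11}}$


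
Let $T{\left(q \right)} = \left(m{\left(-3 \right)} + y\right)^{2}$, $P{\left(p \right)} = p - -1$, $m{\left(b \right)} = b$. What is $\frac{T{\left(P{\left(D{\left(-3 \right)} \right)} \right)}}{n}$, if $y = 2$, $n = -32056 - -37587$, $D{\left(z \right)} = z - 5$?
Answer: $\frac{1}{5531} \approx 0.0001808$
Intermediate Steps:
$D{\left(z \right)} = -5 + z$
$P{\left(p \right)} = 1 + p$ ($P{\left(p \right)} = p + 1 = 1 + p$)
$n = 5531$ ($n = -32056 + 37587 = 5531$)
$T{\left(q \right)} = 1$ ($T{\left(q \right)} = \left(-3 + 2\right)^{2} = \left(-1\right)^{2} = 1$)
$\frac{T{\left(P{\left(D{\left(-3 \right)} \right)} \right)}}{n} = 1 \cdot \frac{1}{5531} = \frac{1}{5531}$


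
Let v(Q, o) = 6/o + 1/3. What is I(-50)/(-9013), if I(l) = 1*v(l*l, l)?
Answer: -16/675975 ≈ -2.3670e-5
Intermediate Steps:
v(Q, o) = 1/3 + 6/o (v(Q, o) = 6/o + 1*(1/3) = 6/o + 1/3 = 1/3 + 6/o)
I(l) = (18 + l)/(3*l) (I(l) = 1*((18 + l)/(3*l)) = (18 + l)/(3*l))
I(-50)/(-9013) = ((1/3)*(18 - 50)/(-50))/(-9013) = ((1/3)*(-1/50)*(-32))*(-1/9013) = (16/75)*(-1/9013) = -16/675975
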